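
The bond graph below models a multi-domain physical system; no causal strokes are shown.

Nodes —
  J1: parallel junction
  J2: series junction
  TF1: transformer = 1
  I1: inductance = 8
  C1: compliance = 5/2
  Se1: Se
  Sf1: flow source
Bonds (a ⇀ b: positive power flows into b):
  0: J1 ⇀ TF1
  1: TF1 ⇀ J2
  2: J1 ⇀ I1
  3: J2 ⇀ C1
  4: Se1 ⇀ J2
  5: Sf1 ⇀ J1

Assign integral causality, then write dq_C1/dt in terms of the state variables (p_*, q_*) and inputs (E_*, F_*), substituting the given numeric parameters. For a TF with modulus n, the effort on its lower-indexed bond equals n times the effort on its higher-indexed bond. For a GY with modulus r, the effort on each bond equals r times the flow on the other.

dq_C1/dt = F_Sf1 - p_I1/8

β4 stroke at J2  (Se1 fixes effort; stroke away)
β5 stroke at Sf1  (source Sf1 imposes f)
β2 stroke at I1  (I1: I, integral causality)
β0 stroke at J1  (J1: last free bond brings effort in)
β1 stroke at TF1  (TF1 one-in-one-out from 0)
β3 stroke at J2  (J2 flow already set via bond 1)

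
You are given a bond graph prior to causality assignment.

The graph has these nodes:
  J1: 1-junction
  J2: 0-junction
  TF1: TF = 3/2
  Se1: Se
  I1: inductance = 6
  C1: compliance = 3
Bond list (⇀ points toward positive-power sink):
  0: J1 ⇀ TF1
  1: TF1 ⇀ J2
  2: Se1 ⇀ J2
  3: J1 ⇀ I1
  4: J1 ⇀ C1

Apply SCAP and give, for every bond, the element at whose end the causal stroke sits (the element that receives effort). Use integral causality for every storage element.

bond 0 →J1
bond 1 →TF1
bond 2 →J2
bond 3 →I1
bond 4 →J1

bond 2 →J2  (Se1 (Se) sets effort on bond)
bond 1 →TF1  (common-e at J2 fixed by 2)
bond 0 →J1  (TF1 one-in-one-out from 1)
bond 3 →I1  (prefer integral on I1)
bond 4 →J1  (common-f at J1 fixed by 3)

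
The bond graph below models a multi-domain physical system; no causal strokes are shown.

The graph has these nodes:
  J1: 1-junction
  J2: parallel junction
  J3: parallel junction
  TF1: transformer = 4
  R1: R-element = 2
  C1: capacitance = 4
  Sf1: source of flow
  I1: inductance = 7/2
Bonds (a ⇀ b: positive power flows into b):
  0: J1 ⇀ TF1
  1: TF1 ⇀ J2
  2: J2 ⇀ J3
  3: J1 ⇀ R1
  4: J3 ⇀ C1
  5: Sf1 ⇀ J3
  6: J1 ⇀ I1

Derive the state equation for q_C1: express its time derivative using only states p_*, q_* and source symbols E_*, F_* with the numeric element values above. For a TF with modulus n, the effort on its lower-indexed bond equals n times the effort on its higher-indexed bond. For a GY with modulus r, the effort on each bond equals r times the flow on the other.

bond 5 stroke→Sf1  (source Sf1 imposes f)
bond 4 stroke→J3  (prefer integral on C1)
bond 2 stroke→J2  (0-jn J3 has e-setter on 4)
bond 1 stroke→TF1  (0-jn J2 has e-setter on 2)
bond 0 stroke→J1  (through TF1, causality passes straight; one stroke at TF1)
bond 6 stroke→I1  (I1: I, integral causality)
bond 3 stroke→J1  (1-jn J1 has f-setter on 6)

dq_C1/dt = F_Sf1 + 8*p_I1/7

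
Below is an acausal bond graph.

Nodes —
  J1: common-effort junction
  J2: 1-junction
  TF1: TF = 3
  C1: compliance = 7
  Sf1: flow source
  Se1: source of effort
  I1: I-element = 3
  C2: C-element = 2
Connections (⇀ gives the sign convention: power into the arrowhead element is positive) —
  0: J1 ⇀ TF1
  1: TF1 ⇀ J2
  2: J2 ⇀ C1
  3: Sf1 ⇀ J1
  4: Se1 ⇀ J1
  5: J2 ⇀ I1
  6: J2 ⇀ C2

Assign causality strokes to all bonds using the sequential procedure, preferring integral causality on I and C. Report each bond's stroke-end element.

#0 stroke at TF1
#1 stroke at J2
#2 stroke at J2
#3 stroke at Sf1
#4 stroke at J1
#5 stroke at I1
#6 stroke at J2

bond 3 stroke→Sf1  (Sf1 fixes flow; stroke at Sf1)
bond 4 stroke→J1  (Se1 fixes effort; stroke away)
bond 0 stroke→TF1  (common-e at J1 fixed by 4)
bond 1 stroke→J2  (TF1: transformer flips bond 0)
bond 2 stroke→J2  (C1 outputs effort q/C1)
bond 5 stroke→I1  (I1: I, integral causality)
bond 6 stroke→J2  (J2 flow already set via bond 5)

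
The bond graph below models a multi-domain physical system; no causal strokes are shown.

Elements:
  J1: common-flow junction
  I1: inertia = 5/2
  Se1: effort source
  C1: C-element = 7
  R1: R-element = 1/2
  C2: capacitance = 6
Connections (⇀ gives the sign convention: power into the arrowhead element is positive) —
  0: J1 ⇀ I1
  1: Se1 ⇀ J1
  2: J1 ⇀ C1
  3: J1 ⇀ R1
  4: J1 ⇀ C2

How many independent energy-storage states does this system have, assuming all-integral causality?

b1 |J1  (Se1 (Se) sets effort on bond)
b0 |I1  (prefer integral on I1)
b2 |J1  (1-jn J1 has f-setter on 0)
b3 |J1  (J1: bond 0 brought flow, rest push out)
b4 |J1  (J1: bond 0 brought flow, rest push out)

3  (C1, C2, I1 all integral)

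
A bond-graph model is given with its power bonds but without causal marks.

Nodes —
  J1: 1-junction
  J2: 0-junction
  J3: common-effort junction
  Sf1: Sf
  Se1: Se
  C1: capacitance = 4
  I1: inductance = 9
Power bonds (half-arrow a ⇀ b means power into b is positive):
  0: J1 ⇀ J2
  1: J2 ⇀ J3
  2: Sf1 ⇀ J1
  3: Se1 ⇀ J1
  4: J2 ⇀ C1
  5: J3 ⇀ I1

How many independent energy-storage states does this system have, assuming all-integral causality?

2  (C1, I1 all integral)

b2 stroke at Sf1  (Sf1: flow source, stroke at near end)
b3 stroke at J1  (Se1 fixes effort; stroke away)
b0 stroke at J1  (common-f at J1 fixed by 2)
b4 stroke at J2  (C1 outputs effort q/C1)
b1 stroke at J3  (common-e at J2 fixed by 4)
b5 stroke at I1  (J3: bond 1 brought effort, rest push out)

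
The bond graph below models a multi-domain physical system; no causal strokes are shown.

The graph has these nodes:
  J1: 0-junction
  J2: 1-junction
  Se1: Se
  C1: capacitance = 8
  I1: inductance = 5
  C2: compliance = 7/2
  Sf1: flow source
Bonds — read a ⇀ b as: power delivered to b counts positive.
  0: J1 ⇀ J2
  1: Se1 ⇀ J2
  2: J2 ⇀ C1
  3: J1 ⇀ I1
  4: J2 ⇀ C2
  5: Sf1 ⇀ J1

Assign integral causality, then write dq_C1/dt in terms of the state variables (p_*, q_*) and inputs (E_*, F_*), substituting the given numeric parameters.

b1 stroke at J2  (Se1 (Se) sets effort on bond)
b5 stroke at Sf1  (Sf1: flow source, stroke at near end)
b2 stroke at J2  (C1 outputs effort q/C1)
b3 stroke at I1  (I1 outputs flow p/I1)
b0 stroke at J1  (J1 needs exactly one e-in)
b4 stroke at J2  (1-jn J2 has f-setter on 0)

dq_C1/dt = F_Sf1 - p_I1/5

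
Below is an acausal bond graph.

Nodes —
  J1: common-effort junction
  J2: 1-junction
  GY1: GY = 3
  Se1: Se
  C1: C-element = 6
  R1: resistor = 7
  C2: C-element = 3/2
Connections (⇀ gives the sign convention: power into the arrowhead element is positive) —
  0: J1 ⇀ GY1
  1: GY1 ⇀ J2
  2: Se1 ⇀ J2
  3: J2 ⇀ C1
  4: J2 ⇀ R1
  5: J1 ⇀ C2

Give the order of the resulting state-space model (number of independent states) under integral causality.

2  (C1, C2 all integral)

#2 stroke at J2  (Se1 fixes effort; stroke away)
#3 stroke at J2  (C1: C, integral causality)
#5 stroke at J1  (C2 integral (e out))
#0 stroke at GY1  (J1 effort already set via bond 5)
#1 stroke at GY1  (through GY1, causality inverts; strokes same side of GY1)
#4 stroke at J2  (J2: bond 1 brought flow, rest push out)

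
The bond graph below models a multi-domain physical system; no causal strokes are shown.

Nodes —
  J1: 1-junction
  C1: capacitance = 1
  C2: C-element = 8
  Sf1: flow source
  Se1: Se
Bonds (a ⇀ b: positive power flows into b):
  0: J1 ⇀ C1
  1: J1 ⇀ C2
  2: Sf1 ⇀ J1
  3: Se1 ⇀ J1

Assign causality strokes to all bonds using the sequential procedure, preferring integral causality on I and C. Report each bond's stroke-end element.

#0 |J1
#1 |J1
#2 |Sf1
#3 |J1

b2 stroke at Sf1  (Sf1: flow source, stroke at near end)
b3 stroke at J1  (source Se1 imposes e)
b0 stroke at J1  (J1: bond 2 brought flow, rest push out)
b1 stroke at J1  (1-jn J1 has f-setter on 2)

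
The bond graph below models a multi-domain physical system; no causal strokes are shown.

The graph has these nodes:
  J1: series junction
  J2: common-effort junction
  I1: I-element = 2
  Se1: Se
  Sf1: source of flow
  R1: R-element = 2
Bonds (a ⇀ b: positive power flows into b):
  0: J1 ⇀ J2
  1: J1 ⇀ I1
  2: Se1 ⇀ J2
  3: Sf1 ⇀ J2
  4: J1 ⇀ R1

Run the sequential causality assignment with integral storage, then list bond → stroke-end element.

β2 |J2  (source Se1 imposes e)
β3 |Sf1  (Sf1 fixes flow; stroke at Sf1)
β0 |J1  (J2: bond 2 brought effort, rest push out)
β1 |I1  (I1 outputs flow p/I1)
β4 |J1  (1-jn J1 has f-setter on 1)

β0 |J1
β1 |I1
β2 |J2
β3 |Sf1
β4 |J1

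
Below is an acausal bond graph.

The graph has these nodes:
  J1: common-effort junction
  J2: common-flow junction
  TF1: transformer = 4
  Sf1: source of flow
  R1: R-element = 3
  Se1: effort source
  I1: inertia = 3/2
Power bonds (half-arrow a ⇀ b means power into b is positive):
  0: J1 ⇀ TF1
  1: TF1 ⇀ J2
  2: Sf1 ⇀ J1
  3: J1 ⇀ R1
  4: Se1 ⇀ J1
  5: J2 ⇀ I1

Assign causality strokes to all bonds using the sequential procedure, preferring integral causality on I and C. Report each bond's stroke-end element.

#2 stroke→Sf1  (Sf1 fixes flow; stroke at Sf1)
#4 stroke→J1  (Se1 fixes effort; stroke away)
#0 stroke→TF1  (0-jn J1 has e-setter on 4)
#3 stroke→R1  (J1: bond 4 brought effort, rest push out)
#1 stroke→J2  (TF1 one-in-one-out from 0)
#5 stroke→I1  (only one flow-in slot at J2)

β0 stroke at TF1
β1 stroke at J2
β2 stroke at Sf1
β3 stroke at R1
β4 stroke at J1
β5 stroke at I1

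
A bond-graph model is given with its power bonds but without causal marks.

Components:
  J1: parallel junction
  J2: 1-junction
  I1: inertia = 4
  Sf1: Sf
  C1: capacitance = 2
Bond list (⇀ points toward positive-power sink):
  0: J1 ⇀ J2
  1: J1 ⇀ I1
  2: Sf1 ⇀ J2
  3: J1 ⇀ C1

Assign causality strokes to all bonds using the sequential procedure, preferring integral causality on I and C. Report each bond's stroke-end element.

bond 2 |Sf1  (Sf1: flow source, stroke at near end)
bond 0 |J2  (1-jn J2 has f-setter on 2)
bond 1 |I1  (I1 integral (f out))
bond 3 |J1  (J1: last free bond brings effort in)

β0 |J2
β1 |I1
β2 |Sf1
β3 |J1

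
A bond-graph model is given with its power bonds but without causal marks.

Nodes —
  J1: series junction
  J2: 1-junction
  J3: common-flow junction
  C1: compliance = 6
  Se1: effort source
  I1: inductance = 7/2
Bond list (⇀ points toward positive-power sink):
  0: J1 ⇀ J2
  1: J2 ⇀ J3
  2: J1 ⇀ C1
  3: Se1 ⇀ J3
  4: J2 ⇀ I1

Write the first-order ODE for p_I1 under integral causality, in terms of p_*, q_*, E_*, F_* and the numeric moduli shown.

dp_I1/dt = E_Se1 - q_C1/6

#3 stroke→J3  (Se1: effort source, stroke at far end)
#1 stroke→J2  (closing 1-jn rule on J3)
#2 stroke→J1  (C1 integral (e out))
#0 stroke→J2  (J1: last free bond brings flow in)
#4 stroke→I1  (J2: last free bond brings flow in)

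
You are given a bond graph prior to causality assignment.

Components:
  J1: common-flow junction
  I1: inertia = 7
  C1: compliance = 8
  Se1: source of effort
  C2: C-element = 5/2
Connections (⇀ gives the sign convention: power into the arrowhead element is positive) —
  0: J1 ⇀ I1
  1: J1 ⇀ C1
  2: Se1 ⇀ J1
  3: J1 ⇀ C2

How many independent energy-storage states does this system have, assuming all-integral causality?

b2 stroke→J1  (source Se1 imposes e)
b0 stroke→I1  (I1: I, integral causality)
b1 stroke→J1  (1-jn J1 has f-setter on 0)
b3 stroke→J1  (J1: bond 0 brought flow, rest push out)

3  (C1, C2, I1 all integral)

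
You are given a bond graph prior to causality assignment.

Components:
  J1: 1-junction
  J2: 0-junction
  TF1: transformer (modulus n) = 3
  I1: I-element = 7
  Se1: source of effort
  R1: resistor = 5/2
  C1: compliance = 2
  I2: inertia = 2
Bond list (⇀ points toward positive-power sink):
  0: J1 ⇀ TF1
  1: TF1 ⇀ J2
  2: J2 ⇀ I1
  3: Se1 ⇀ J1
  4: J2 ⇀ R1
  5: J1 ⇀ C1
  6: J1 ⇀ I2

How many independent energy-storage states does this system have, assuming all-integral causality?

3  (C1, I1, I2 all integral)

β3 stroke→J1  (Se1: effort source, stroke at far end)
β2 stroke→I1  (I1: I, integral causality)
β5 stroke→J1  (C1: C, integral causality)
β6 stroke→I2  (prefer integral on I2)
β0 stroke→J1  (common-f at J1 fixed by 6)
β1 stroke→TF1  (TF1: transformer flips bond 0)
β4 stroke→J2  (J2 needs exactly one e-in)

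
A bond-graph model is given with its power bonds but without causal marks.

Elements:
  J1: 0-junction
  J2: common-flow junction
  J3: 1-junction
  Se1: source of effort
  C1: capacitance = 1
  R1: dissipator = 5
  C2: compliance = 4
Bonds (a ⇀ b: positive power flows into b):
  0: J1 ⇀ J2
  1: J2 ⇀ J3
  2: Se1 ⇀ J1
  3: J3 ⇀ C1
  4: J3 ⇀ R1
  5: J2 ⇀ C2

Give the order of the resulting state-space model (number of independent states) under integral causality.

β2 stroke→J1  (Se1: effort source, stroke at far end)
β0 stroke→J2  (J1: bond 2 brought effort, rest push out)
β3 stroke→J3  (C1 integral (e out))
β5 stroke→J2  (C2: C, integral causality)
β1 stroke→J3  (J2: last free bond brings flow in)
β4 stroke→R1  (closing 1-jn rule on J3)

2  (C1, C2 all integral)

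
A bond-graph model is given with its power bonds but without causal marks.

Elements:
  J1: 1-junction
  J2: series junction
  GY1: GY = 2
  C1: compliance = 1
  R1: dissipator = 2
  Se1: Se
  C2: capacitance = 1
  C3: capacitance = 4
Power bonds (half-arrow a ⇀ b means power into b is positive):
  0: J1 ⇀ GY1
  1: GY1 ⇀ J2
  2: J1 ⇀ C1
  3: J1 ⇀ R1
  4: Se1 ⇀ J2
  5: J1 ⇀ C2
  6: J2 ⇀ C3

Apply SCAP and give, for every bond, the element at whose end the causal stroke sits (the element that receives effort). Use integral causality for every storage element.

bond 4 stroke→J2  (Se1 fixes effort; stroke away)
bond 2 stroke→J1  (C1: C, integral causality)
bond 5 stroke→J1  (prefer integral on C2)
bond 6 stroke→J2  (C3 integral (e out))
bond 1 stroke→GY1  (J2 needs exactly one f-in)
bond 0 stroke→GY1  (GY1: gyrator matches bond 1)
bond 3 stroke→J1  (J1: bond 0 brought flow, rest push out)

bond 0 stroke at GY1
bond 1 stroke at GY1
bond 2 stroke at J1
bond 3 stroke at J1
bond 4 stroke at J2
bond 5 stroke at J1
bond 6 stroke at J2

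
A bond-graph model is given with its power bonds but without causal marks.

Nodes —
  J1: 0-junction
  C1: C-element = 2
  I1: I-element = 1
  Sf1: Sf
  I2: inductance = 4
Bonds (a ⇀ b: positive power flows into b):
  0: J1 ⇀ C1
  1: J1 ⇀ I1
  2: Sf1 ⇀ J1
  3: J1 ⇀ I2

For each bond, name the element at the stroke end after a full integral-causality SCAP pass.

β0 stroke→J1
β1 stroke→I1
β2 stroke→Sf1
β3 stroke→I2

β2 →Sf1  (Sf1 fixes flow; stroke at Sf1)
β0 →J1  (C1 outputs effort q/C1)
β1 →I1  (J1 effort already set via bond 0)
β3 →I2  (J1 effort already set via bond 0)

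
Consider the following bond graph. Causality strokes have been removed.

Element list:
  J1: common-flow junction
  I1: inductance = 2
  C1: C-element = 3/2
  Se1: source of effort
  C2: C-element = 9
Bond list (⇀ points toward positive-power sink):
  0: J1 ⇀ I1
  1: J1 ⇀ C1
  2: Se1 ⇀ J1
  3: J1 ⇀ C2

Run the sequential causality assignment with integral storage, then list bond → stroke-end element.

b2 |J1  (source Se1 imposes e)
b0 |I1  (I1 integral (f out))
b1 |J1  (1-jn J1 has f-setter on 0)
b3 |J1  (J1 flow already set via bond 0)

bond 0 stroke→I1
bond 1 stroke→J1
bond 2 stroke→J1
bond 3 stroke→J1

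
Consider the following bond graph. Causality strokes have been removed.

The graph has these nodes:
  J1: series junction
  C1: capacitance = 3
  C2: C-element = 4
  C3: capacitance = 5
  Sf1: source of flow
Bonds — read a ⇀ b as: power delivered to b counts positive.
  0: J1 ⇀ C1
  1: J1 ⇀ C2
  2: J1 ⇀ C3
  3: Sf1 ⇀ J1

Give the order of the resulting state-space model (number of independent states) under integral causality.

b3 stroke at Sf1  (Sf1: flow source, stroke at near end)
b0 stroke at J1  (J1 flow already set via bond 3)
b1 stroke at J1  (J1: bond 3 brought flow, rest push out)
b2 stroke at J1  (1-jn J1 has f-setter on 3)

3  (C1, C2, C3 all integral)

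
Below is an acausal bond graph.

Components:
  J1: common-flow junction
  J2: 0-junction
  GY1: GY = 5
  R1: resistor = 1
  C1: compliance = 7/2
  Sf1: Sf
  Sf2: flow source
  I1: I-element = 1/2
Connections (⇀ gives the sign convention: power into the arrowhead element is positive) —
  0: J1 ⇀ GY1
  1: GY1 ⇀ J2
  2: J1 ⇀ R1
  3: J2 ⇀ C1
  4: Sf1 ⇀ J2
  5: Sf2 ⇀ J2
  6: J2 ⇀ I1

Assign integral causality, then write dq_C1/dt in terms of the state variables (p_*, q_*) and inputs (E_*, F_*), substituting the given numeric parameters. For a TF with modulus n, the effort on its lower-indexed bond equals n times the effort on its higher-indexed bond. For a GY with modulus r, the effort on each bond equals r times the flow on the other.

b4 |Sf1  (Sf1: flow source, stroke at near end)
b5 |Sf2  (Sf2: flow source, stroke at near end)
b3 |J2  (C1: C, integral causality)
b1 |GY1  (J2: bond 3 brought effort, rest push out)
b6 |I1  (0-jn J2 has e-setter on 3)
b0 |GY1  (GY GY1: same side as bond 1)
b2 |J1  (J1: bond 0 brought flow, rest push out)

dq_C1/dt = F_Sf1 + F_Sf2 - 2*p_I1 - 2*q_C1/175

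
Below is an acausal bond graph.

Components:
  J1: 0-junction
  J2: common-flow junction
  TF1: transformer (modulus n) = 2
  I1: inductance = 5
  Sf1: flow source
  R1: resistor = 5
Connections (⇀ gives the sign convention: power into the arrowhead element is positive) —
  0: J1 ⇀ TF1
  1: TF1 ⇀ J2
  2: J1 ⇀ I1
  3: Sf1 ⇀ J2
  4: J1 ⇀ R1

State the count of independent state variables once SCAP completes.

#3 |Sf1  (Sf1 (Sf) sets flow on bond)
#1 |J2  (J2 flow already set via bond 3)
#0 |TF1  (TF TF1: opposite of bond 1)
#2 |I1  (I1 integral (f out))
#4 |J1  (J1 needs exactly one e-in)

1  (I1 all integral)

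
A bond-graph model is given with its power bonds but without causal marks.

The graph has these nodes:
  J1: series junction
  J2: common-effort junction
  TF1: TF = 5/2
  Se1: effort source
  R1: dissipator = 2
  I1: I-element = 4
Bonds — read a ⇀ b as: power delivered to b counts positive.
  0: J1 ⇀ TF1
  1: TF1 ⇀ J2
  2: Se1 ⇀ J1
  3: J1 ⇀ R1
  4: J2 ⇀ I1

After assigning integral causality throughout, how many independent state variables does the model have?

1  (I1 all integral)

b2 →J1  (Se1: effort source, stroke at far end)
b4 →I1  (I1: I, integral causality)
b1 →J2  (closing 0-jn rule on J2)
b0 →TF1  (TF TF1: opposite of bond 1)
b3 →J1  (J1 flow already set via bond 0)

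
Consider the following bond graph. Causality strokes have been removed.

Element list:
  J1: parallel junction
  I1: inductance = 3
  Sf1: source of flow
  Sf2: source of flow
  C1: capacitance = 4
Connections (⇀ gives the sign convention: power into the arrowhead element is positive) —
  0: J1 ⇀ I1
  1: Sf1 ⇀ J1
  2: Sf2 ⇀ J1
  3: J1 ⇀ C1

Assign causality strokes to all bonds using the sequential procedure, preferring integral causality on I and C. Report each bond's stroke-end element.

bond 1 |Sf1  (Sf1 (Sf) sets flow on bond)
bond 2 |Sf2  (Sf2 fixes flow; stroke at Sf2)
bond 0 |I1  (prefer integral on I1)
bond 3 |J1  (J1: last free bond brings effort in)

bond 0 |I1
bond 1 |Sf1
bond 2 |Sf2
bond 3 |J1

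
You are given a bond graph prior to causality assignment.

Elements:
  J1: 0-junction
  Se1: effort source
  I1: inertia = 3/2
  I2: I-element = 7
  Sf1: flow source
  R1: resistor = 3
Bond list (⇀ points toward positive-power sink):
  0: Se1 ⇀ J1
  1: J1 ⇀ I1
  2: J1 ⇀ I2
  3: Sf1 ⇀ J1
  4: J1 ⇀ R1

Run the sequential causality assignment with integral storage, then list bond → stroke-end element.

#0 stroke→J1  (Se1 fixes effort; stroke away)
#3 stroke→Sf1  (Sf1 (Sf) sets flow on bond)
#1 stroke→I1  (0-jn J1 has e-setter on 0)
#2 stroke→I2  (0-jn J1 has e-setter on 0)
#4 stroke→R1  (J1 effort already set via bond 0)

#0 stroke at J1
#1 stroke at I1
#2 stroke at I2
#3 stroke at Sf1
#4 stroke at R1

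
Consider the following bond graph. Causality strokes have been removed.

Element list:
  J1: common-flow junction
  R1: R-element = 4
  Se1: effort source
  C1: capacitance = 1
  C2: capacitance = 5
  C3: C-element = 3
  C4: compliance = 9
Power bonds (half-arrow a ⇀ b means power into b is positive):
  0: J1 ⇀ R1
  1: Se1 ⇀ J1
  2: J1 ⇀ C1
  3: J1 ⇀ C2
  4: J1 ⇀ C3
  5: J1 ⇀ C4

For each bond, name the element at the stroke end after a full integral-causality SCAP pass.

#1 stroke→J1  (Se1 (Se) sets effort on bond)
#2 stroke→J1  (C1 outputs effort q/C1)
#3 stroke→J1  (C2: C, integral causality)
#4 stroke→J1  (prefer integral on C3)
#5 stroke→J1  (C4 outputs effort q/C4)
#0 stroke→R1  (J1 needs exactly one f-in)

b0 →R1
b1 →J1
b2 →J1
b3 →J1
b4 →J1
b5 →J1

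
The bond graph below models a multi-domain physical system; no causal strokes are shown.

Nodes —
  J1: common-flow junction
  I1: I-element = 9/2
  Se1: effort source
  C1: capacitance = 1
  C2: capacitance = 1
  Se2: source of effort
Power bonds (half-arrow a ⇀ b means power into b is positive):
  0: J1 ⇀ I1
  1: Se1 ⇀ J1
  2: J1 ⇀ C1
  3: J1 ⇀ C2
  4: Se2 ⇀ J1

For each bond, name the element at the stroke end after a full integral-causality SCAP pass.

#1 |J1  (Se1: effort source, stroke at far end)
#4 |J1  (source Se2 imposes e)
#0 |I1  (prefer integral on I1)
#2 |J1  (J1 flow already set via bond 0)
#3 |J1  (J1: bond 0 brought flow, rest push out)

#0 stroke→I1
#1 stroke→J1
#2 stroke→J1
#3 stroke→J1
#4 stroke→J1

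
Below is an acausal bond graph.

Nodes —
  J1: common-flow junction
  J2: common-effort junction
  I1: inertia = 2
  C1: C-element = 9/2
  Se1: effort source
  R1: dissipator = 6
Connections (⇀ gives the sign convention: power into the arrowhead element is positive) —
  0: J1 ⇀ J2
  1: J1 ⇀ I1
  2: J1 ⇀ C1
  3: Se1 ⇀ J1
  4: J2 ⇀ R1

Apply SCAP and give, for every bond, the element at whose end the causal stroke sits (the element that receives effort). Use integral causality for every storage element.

β0 stroke→J1
β1 stroke→I1
β2 stroke→J1
β3 stroke→J1
β4 stroke→J2

b3 |J1  (Se1 (Se) sets effort on bond)
b1 |I1  (prefer integral on I1)
b0 |J1  (J1: bond 1 brought flow, rest push out)
b2 |J1  (1-jn J1 has f-setter on 1)
b4 |J2  (closing 0-jn rule on J2)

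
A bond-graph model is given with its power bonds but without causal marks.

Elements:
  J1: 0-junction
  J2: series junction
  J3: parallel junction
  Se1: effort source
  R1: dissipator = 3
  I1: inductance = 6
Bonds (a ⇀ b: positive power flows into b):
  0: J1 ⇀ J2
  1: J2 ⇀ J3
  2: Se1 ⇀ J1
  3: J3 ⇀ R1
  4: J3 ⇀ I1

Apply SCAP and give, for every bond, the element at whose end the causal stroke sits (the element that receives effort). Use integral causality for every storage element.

β2 |J1  (Se1 fixes effort; stroke away)
β0 |J2  (J1: bond 2 brought effort, rest push out)
β1 |J3  (closing 1-jn rule on J2)
β3 |R1  (common-e at J3 fixed by 1)
β4 |I1  (0-jn J3 has e-setter on 1)

b0 |J2
b1 |J3
b2 |J1
b3 |R1
b4 |I1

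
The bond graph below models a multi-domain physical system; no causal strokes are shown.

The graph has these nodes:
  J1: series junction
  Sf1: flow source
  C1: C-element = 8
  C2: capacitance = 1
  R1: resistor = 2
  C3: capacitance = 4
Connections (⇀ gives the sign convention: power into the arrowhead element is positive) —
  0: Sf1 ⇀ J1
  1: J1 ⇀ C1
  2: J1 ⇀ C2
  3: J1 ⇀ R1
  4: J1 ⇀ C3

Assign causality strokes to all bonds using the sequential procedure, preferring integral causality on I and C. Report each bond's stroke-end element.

b0 →Sf1
b1 →J1
b2 →J1
b3 →J1
b4 →J1

b0 stroke at Sf1  (Sf1 fixes flow; stroke at Sf1)
b1 stroke at J1  (1-jn J1 has f-setter on 0)
b2 stroke at J1  (J1 flow already set via bond 0)
b3 stroke at J1  (1-jn J1 has f-setter on 0)
b4 stroke at J1  (J1: bond 0 brought flow, rest push out)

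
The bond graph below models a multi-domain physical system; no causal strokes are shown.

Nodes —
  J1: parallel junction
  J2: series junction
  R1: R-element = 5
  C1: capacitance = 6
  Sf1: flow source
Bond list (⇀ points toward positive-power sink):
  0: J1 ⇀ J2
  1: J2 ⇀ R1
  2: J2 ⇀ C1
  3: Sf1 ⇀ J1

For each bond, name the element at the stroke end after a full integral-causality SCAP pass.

β3 stroke at Sf1  (Sf1: flow source, stroke at near end)
β0 stroke at J1  (only one effort-in slot at J1)
β1 stroke at J2  (common-f at J2 fixed by 0)
β2 stroke at J2  (J2: bond 0 brought flow, rest push out)

bond 0 stroke→J1
bond 1 stroke→J2
bond 2 stroke→J2
bond 3 stroke→Sf1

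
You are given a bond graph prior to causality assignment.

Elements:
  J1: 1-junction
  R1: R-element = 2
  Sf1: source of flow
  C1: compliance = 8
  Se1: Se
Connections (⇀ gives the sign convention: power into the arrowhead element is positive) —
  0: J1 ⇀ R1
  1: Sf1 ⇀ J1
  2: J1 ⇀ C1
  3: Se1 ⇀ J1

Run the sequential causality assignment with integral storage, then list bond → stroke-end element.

#1 stroke→Sf1  (source Sf1 imposes f)
#3 stroke→J1  (Se1: effort source, stroke at far end)
#0 stroke→J1  (J1: bond 1 brought flow, rest push out)
#2 stroke→J1  (1-jn J1 has f-setter on 1)

β0 stroke→J1
β1 stroke→Sf1
β2 stroke→J1
β3 stroke→J1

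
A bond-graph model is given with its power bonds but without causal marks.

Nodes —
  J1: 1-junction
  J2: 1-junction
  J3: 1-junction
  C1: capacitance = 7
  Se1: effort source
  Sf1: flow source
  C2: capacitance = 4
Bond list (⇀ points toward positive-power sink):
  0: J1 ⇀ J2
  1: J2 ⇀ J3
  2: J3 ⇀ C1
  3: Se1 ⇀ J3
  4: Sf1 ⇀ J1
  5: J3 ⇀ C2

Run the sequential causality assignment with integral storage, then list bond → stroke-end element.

bond 0 →J1
bond 1 →J2
bond 2 →J3
bond 3 →J3
bond 4 →Sf1
bond 5 →J3

bond 3 stroke→J3  (Se1 (Se) sets effort on bond)
bond 4 stroke→Sf1  (Sf1: flow source, stroke at near end)
bond 0 stroke→J1  (J1 flow already set via bond 4)
bond 1 stroke→J2  (1-jn J2 has f-setter on 0)
bond 2 stroke→J3  (common-f at J3 fixed by 1)
bond 5 stroke→J3  (J3: bond 1 brought flow, rest push out)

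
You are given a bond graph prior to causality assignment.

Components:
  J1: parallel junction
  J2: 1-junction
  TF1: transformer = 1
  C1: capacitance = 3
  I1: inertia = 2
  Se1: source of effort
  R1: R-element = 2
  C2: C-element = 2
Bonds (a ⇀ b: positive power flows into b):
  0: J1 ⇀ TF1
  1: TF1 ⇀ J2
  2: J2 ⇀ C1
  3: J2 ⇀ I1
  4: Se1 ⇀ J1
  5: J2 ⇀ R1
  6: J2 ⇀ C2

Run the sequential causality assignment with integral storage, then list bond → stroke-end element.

bond 0 →TF1
bond 1 →J2
bond 2 →J2
bond 3 →I1
bond 4 →J1
bond 5 →J2
bond 6 →J2

bond 4 →J1  (Se1 (Se) sets effort on bond)
bond 0 →TF1  (common-e at J1 fixed by 4)
bond 1 →J2  (TF TF1: opposite of bond 0)
bond 2 →J2  (C1 integral (e out))
bond 3 →I1  (I1 integral (f out))
bond 5 →J2  (1-jn J2 has f-setter on 3)
bond 6 →J2  (1-jn J2 has f-setter on 3)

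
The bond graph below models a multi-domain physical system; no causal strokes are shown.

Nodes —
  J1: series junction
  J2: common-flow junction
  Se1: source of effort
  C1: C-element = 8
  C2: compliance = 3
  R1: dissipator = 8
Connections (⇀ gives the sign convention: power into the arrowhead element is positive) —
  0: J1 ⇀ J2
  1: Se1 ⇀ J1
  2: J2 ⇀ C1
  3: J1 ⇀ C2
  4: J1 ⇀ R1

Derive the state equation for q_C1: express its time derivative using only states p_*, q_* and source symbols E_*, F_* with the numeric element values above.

dq_C1/dt = E_Se1/8 - q_C1/64 - q_C2/24

bond 1 →J1  (Se1 fixes effort; stroke away)
bond 2 →J2  (C1: C, integral causality)
bond 0 →J1  (closing 1-jn rule on J2)
bond 3 →J1  (C2 integral (e out))
bond 4 →R1  (J1 needs exactly one f-in)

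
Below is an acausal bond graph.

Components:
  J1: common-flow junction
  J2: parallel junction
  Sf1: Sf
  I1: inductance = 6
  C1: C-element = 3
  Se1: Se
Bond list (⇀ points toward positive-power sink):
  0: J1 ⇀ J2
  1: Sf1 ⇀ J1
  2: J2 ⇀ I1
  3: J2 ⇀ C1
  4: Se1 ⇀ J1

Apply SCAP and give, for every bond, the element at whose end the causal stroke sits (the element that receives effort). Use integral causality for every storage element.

β1 →Sf1  (Sf1 fixes flow; stroke at Sf1)
β4 →J1  (Se1: effort source, stroke at far end)
β0 →J1  (common-f at J1 fixed by 1)
β2 →I1  (I1 outputs flow p/I1)
β3 →J2  (J2 needs exactly one e-in)

bond 0 stroke→J1
bond 1 stroke→Sf1
bond 2 stroke→I1
bond 3 stroke→J2
bond 4 stroke→J1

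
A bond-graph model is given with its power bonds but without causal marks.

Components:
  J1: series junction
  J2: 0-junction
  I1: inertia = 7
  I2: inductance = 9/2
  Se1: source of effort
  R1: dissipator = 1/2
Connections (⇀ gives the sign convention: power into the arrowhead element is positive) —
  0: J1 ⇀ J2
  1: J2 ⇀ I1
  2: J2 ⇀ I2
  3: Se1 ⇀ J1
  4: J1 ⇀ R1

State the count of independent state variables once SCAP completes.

2  (I1, I2 all integral)

b3 stroke at J1  (Se1 fixes effort; stroke away)
b1 stroke at I1  (I1 outputs flow p/I1)
b2 stroke at I2  (I2 integral (f out))
b0 stroke at J2  (closing 0-jn rule on J2)
b4 stroke at J1  (J1 flow already set via bond 0)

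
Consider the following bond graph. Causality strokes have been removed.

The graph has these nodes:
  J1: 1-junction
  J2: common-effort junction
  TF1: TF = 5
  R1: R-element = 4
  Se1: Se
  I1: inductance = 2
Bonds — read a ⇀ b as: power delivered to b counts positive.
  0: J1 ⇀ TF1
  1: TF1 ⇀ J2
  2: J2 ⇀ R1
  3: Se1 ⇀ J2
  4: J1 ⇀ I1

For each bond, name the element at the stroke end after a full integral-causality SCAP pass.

β0 |J1
β1 |TF1
β2 |R1
β3 |J2
β4 |I1

β3 stroke at J2  (Se1 fixes effort; stroke away)
β1 stroke at TF1  (J2 effort already set via bond 3)
β2 stroke at R1  (common-e at J2 fixed by 3)
β0 stroke at J1  (through TF1, causality passes straight; one stroke at TF1)
β4 stroke at I1  (closing 1-jn rule on J1)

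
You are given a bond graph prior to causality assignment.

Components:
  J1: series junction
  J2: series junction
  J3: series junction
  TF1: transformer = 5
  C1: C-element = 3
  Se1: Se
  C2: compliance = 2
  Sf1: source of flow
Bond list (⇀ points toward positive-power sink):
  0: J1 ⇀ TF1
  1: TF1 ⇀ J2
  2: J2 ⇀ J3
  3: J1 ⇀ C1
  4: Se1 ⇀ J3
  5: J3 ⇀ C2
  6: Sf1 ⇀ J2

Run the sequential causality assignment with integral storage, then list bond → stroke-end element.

bond 4 |J3  (Se1: effort source, stroke at far end)
bond 6 |Sf1  (Sf1: flow source, stroke at near end)
bond 1 |J2  (common-f at J2 fixed by 6)
bond 2 |J2  (1-jn J2 has f-setter on 6)
bond 5 |J3  (J3: bond 2 brought flow, rest push out)
bond 0 |TF1  (through TF1, causality passes straight; one stroke at TF1)
bond 3 |J1  (J1: bond 0 brought flow, rest push out)

bond 0 |TF1
bond 1 |J2
bond 2 |J2
bond 3 |J1
bond 4 |J3
bond 5 |J3
bond 6 |Sf1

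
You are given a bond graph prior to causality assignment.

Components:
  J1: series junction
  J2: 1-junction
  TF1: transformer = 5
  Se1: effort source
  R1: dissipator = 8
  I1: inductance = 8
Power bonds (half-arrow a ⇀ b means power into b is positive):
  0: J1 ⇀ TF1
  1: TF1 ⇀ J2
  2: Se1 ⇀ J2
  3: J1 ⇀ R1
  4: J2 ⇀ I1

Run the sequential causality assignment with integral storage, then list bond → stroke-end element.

β0 stroke→TF1
β1 stroke→J2
β2 stroke→J2
β3 stroke→J1
β4 stroke→I1

bond 2 stroke→J2  (Se1 (Se) sets effort on bond)
bond 4 stroke→I1  (prefer integral on I1)
bond 1 stroke→J2  (common-f at J2 fixed by 4)
bond 0 stroke→TF1  (TF1 one-in-one-out from 1)
bond 3 stroke→J1  (J1 flow already set via bond 0)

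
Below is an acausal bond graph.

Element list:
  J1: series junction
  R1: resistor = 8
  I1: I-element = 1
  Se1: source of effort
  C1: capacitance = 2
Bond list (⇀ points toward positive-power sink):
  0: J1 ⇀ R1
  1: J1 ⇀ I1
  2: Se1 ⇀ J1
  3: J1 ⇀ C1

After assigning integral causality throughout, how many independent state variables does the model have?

b2 stroke at J1  (Se1: effort source, stroke at far end)
b1 stroke at I1  (I1 integral (f out))
b0 stroke at J1  (common-f at J1 fixed by 1)
b3 stroke at J1  (J1 flow already set via bond 1)

2  (C1, I1 all integral)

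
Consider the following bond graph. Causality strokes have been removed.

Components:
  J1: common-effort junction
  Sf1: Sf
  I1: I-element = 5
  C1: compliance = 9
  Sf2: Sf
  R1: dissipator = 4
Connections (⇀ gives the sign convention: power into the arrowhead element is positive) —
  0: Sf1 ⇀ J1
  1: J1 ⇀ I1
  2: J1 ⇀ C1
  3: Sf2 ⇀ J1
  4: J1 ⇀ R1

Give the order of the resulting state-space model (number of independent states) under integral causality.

β0 stroke at Sf1  (Sf1: flow source, stroke at near end)
β3 stroke at Sf2  (source Sf2 imposes f)
β1 stroke at I1  (prefer integral on I1)
β2 stroke at J1  (C1 outputs effort q/C1)
β4 stroke at R1  (J1: bond 2 brought effort, rest push out)

2  (C1, I1 all integral)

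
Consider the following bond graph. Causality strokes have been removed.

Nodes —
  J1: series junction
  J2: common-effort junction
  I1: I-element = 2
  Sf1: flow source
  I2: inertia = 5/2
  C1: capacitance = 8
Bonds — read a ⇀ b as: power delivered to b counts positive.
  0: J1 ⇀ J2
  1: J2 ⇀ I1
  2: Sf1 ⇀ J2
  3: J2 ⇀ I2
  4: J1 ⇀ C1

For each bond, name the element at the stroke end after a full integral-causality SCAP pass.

β2 stroke at Sf1  (Sf1: flow source, stroke at near end)
β1 stroke at I1  (I1: I, integral causality)
β3 stroke at I2  (prefer integral on I2)
β0 stroke at J2  (closing 0-jn rule on J2)
β4 stroke at J1  (1-jn J1 has f-setter on 0)

#0 stroke at J2
#1 stroke at I1
#2 stroke at Sf1
#3 stroke at I2
#4 stroke at J1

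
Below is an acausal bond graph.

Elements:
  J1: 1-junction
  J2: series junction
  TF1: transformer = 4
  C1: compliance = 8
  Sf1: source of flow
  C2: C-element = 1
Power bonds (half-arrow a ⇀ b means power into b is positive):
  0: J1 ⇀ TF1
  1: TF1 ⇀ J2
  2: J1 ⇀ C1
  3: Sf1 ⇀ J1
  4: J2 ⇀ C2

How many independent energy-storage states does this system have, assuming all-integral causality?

b3 →Sf1  (Sf1 fixes flow; stroke at Sf1)
b0 →J1  (J1 flow already set via bond 3)
b2 →J1  (J1: bond 3 brought flow, rest push out)
b1 →TF1  (TF TF1: opposite of bond 0)
b4 →J2  (common-f at J2 fixed by 1)

2  (C1, C2 all integral)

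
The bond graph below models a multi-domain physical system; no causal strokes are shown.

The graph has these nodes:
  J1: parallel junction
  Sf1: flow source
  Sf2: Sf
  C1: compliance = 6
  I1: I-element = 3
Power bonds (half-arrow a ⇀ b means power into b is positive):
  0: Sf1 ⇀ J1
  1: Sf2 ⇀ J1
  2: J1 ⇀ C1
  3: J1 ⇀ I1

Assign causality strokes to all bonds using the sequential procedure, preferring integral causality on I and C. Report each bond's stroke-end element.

β0 →Sf1
β1 →Sf2
β2 →J1
β3 →I1

bond 0 →Sf1  (source Sf1 imposes f)
bond 1 →Sf2  (Sf2 fixes flow; stroke at Sf2)
bond 2 →J1  (prefer integral on C1)
bond 3 →I1  (common-e at J1 fixed by 2)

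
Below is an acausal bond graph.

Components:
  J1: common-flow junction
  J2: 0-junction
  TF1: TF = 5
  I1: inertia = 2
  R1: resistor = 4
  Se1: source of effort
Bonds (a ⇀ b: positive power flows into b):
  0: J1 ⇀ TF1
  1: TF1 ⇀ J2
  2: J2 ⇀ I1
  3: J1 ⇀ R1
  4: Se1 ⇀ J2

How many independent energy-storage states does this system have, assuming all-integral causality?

#4 →J2  (Se1 fixes effort; stroke away)
#1 →TF1  (common-e at J2 fixed by 4)
#2 →I1  (common-e at J2 fixed by 4)
#0 →J1  (TF TF1: opposite of bond 1)
#3 →R1  (only one flow-in slot at J1)

1  (I1 all integral)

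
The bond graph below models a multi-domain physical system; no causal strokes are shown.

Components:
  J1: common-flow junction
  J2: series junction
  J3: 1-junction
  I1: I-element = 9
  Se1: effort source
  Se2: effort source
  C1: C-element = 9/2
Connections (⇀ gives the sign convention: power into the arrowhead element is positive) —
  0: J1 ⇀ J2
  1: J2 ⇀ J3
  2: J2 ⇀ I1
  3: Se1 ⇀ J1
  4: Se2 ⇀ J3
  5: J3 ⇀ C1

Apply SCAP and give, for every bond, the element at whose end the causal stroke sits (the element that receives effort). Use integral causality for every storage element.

β3 →J1  (Se1: effort source, stroke at far end)
β4 →J3  (Se2 fixes effort; stroke away)
β0 →J2  (closing 1-jn rule on J1)
β2 →I1  (I1: I, integral causality)
β1 →J2  (1-jn J2 has f-setter on 2)
β5 →J3  (common-f at J3 fixed by 1)

bond 0 stroke→J2
bond 1 stroke→J2
bond 2 stroke→I1
bond 3 stroke→J1
bond 4 stroke→J3
bond 5 stroke→J3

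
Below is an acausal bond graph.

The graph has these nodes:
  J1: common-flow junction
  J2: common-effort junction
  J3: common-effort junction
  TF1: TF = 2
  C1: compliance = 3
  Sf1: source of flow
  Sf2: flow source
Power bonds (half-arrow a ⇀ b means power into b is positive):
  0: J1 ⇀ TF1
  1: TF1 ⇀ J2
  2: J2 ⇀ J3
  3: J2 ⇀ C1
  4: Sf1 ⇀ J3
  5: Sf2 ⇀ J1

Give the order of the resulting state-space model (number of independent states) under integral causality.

b4 →Sf1  (Sf1 (Sf) sets flow on bond)
b5 →Sf2  (Sf2: flow source, stroke at near end)
b0 →J1  (J1 flow already set via bond 5)
b2 →J3  (only one effort-in slot at J3)
b1 →TF1  (TF1 one-in-one-out from 0)
b3 →J2  (J2 needs exactly one e-in)

1  (C1 all integral)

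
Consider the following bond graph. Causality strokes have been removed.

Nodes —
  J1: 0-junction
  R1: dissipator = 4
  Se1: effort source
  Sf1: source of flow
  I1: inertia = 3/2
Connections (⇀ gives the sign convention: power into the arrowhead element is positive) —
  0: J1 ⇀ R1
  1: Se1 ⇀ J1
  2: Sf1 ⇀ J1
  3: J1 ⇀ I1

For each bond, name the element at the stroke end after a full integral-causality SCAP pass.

b1 |J1  (Se1: effort source, stroke at far end)
b2 |Sf1  (Sf1: flow source, stroke at near end)
b0 |R1  (common-e at J1 fixed by 1)
b3 |I1  (J1 effort already set via bond 1)

bond 0 |R1
bond 1 |J1
bond 2 |Sf1
bond 3 |I1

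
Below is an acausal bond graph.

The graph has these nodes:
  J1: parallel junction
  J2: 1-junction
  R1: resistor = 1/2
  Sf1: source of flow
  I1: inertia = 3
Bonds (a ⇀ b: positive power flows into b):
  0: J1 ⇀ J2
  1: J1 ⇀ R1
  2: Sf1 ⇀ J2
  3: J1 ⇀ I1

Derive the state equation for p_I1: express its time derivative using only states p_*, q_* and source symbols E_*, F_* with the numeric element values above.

dp_I1/dt = -F_Sf1/2 - p_I1/6

#2 stroke→Sf1  (Sf1 (Sf) sets flow on bond)
#0 stroke→J2  (1-jn J2 has f-setter on 2)
#3 stroke→I1  (prefer integral on I1)
#1 stroke→J1  (J1: last free bond brings effort in)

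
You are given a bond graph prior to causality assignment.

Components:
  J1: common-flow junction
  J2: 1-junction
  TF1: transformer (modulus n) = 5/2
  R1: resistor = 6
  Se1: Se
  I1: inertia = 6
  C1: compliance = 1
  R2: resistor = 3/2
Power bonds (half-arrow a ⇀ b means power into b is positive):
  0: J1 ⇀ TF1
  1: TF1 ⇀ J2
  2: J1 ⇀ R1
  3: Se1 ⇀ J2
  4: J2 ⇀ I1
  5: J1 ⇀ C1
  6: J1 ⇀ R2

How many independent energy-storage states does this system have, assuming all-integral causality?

2  (C1, I1 all integral)

#3 →J2  (Se1 fixes effort; stroke away)
#4 →I1  (I1 integral (f out))
#1 →J2  (common-f at J2 fixed by 4)
#0 →TF1  (TF1 one-in-one-out from 1)
#2 →J1  (1-jn J1 has f-setter on 0)
#5 →J1  (1-jn J1 has f-setter on 0)
#6 →J1  (common-f at J1 fixed by 0)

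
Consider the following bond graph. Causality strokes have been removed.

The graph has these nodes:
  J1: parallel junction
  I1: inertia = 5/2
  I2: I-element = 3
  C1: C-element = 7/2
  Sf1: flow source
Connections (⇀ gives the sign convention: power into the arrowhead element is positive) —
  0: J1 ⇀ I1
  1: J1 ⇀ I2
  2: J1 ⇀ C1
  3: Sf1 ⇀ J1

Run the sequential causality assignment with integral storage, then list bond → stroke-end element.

bond 0 stroke at I1
bond 1 stroke at I2
bond 2 stroke at J1
bond 3 stroke at Sf1

bond 3 |Sf1  (Sf1 fixes flow; stroke at Sf1)
bond 0 |I1  (I1 integral (f out))
bond 1 |I2  (I2: I, integral causality)
bond 2 |J1  (J1 needs exactly one e-in)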